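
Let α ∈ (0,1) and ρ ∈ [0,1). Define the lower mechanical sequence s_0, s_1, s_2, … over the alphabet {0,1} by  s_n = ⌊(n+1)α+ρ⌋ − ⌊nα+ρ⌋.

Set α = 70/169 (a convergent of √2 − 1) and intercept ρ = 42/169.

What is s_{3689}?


(n+1)α + ρ = (3690·70 + 42) / 169 = 258342/169
nα + ρ     = (3689·70 + 42) / 169 = 258272/169
⌊258342/169⌋ = 1528,  ⌊258272/169⌋ = 1528
s_{3689} = 1528 − 1528 = 0

0


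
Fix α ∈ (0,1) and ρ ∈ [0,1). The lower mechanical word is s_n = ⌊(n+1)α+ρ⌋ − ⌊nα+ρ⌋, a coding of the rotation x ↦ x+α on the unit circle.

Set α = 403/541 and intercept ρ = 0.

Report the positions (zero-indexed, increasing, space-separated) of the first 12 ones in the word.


n=0: ⌊403/541⌋−⌊0/541⌋ = 0−0 = 0
n=1: ⌊806/541⌋−⌊403/541⌋ = 1−0 = 1  ← one
n=2: ⌊1209/541⌋−⌊806/541⌋ = 2−1 = 1  ← one
n=3: ⌊1612/541⌋−⌊1209/541⌋ = 2−2 = 0
n=4: ⌊2015/541⌋−⌊1612/541⌋ = 3−2 = 1  ← one
n=5: ⌊2418/541⌋−⌊2015/541⌋ = 4−3 = 1  ← one
n=6: ⌊2821/541⌋−⌊2418/541⌋ = 5−4 = 1  ← one
n=7: ⌊3224/541⌋−⌊2821/541⌋ = 5−5 = 0
n=8: ⌊3627/541⌋−⌊3224/541⌋ = 6−5 = 1  ← one
n=9: ⌊4030/541⌋−⌊3627/541⌋ = 7−6 = 1  ← one
n=10: ⌊4433/541⌋−⌊4030/541⌋ = 8−7 = 1  ← one
n=11: ⌊4836/541⌋−⌊4433/541⌋ = 8−8 = 0
n=12: ⌊5239/541⌋−⌊4836/541⌋ = 9−8 = 1  ← one
n=13: ⌊5642/541⌋−⌊5239/541⌋ = 10−9 = 1  ← one
n=14: ⌊6045/541⌋−⌊5642/541⌋ = 11−10 = 1  ← one
n=15: ⌊6448/541⌋−⌊6045/541⌋ = 11−11 = 0
n=16: ⌊6851/541⌋−⌊6448/541⌋ = 12−11 = 1  ← one
positions of the first 12 ones: 1 2 4 5 6 8 9 10 12 13 14 16

1 2 4 5 6 8 9 10 12 13 14 16


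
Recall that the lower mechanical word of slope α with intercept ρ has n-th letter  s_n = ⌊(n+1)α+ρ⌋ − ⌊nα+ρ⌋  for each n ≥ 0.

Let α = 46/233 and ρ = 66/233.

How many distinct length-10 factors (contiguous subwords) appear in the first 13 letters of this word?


4

t_n = ⌊(n·46+66)/233⌋ for n = 0 … 13:
  n=0…9: ⌊66/233⌋=0 ⌊112/233⌋=0 ⌊158/233⌋=0 ⌊204/233⌋=0 ⌊250/233⌋=1 ⌊296/233⌋=1 ⌊342/233⌋=1 ⌊388/233⌋=1 ⌊434/233⌋=1 ⌊480/233⌋=2
  n=10…13: ⌊526/233⌋=2 ⌊572/233⌋=2 ⌊618/233⌋=2 ⌊664/233⌋=2
s_n = t_(n+1) − t_n for n = 0 … 12 gives
prefix = 0001000010000
slide a length-10 window over [0..9] … [3..12] (4 windows); first occurrence of each distinct factor:
  [  0..  9] 0001000010
  [  1.. 10] 0010000100
  [  2.. 11] 0100001000
  [  3.. 12] 1000010000
distinct factors: {0001000010, 0010000100, 0100001000, 1000010000}
count = 4  (Sturmian bound for length 10 is 11)


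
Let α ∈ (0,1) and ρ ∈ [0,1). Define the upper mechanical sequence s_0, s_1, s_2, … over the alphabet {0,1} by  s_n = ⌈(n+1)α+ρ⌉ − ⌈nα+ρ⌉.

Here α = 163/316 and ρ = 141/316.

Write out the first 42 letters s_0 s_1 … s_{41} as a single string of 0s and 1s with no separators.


010110101010101010101010101010101011010101

n=0: ⌈(1·163+141)/316⌉ − ⌈(0·163+141)/316⌉ = ⌈304/316⌉ − ⌈141/316⌉ = 1 − 1 = 0
n=1: ⌈(2·163+141)/316⌉ − ⌈(1·163+141)/316⌉ = ⌈467/316⌉ − ⌈304/316⌉ = 2 − 1 = 1
n=2: ⌈(3·163+141)/316⌉ − ⌈(2·163+141)/316⌉ = ⌈630/316⌉ − ⌈467/316⌉ = 2 − 2 = 0
n=3: ⌈(4·163+141)/316⌉ − ⌈(3·163+141)/316⌉ = ⌈793/316⌉ − ⌈630/316⌉ = 3 − 2 = 1
n=4: ⌈(5·163+141)/316⌉ − ⌈(4·163+141)/316⌉ = ⌈956/316⌉ − ⌈793/316⌉ = 4 − 3 = 1
n=5: ⌈(6·163+141)/316⌉ − ⌈(5·163+141)/316⌉ = ⌈1119/316⌉ − ⌈956/316⌉ = 4 − 4 = 0
n=6: ⌈(7·163+141)/316⌉ − ⌈(6·163+141)/316⌉ = ⌈1282/316⌉ − ⌈1119/316⌉ = 5 − 4 = 1
n=7: ⌈(8·163+141)/316⌉ − ⌈(7·163+141)/316⌉ = ⌈1445/316⌉ − ⌈1282/316⌉ = 5 − 5 = 0
n=8: ⌈(9·163+141)/316⌉ − ⌈(8·163+141)/316⌉ = ⌈1608/316⌉ − ⌈1445/316⌉ = 6 − 5 = 1
n=9: ⌈(10·163+141)/316⌉ − ⌈(9·163+141)/316⌉ = ⌈1771/316⌉ − ⌈1608/316⌉ = 6 − 6 = 0
n=10: ⌈(11·163+141)/316⌉ − ⌈(10·163+141)/316⌉ = ⌈1934/316⌉ − ⌈1771/316⌉ = 7 − 6 = 1
n=11: ⌈(12·163+141)/316⌉ − ⌈(11·163+141)/316⌉ = ⌈2097/316⌉ − ⌈1934/316⌉ = 7 − 7 = 0
n=12: ⌈(13·163+141)/316⌉ − ⌈(12·163+141)/316⌉ = ⌈2260/316⌉ − ⌈2097/316⌉ = 8 − 7 = 1
n=13: ⌈(14·163+141)/316⌉ − ⌈(13·163+141)/316⌉ = ⌈2423/316⌉ − ⌈2260/316⌉ = 8 − 8 = 0
n=14: ⌈(15·163+141)/316⌉ − ⌈(14·163+141)/316⌉ = ⌈2586/316⌉ − ⌈2423/316⌉ = 9 − 8 = 1
n=15: ⌈(16·163+141)/316⌉ − ⌈(15·163+141)/316⌉ = ⌈2749/316⌉ − ⌈2586/316⌉ = 9 − 9 = 0
n=16: ⌈(17·163+141)/316⌉ − ⌈(16·163+141)/316⌉ = ⌈2912/316⌉ − ⌈2749/316⌉ = 10 − 9 = 1
n=17: ⌈(18·163+141)/316⌉ − ⌈(17·163+141)/316⌉ = ⌈3075/316⌉ − ⌈2912/316⌉ = 10 − 10 = 0
n=18: ⌈(19·163+141)/316⌉ − ⌈(18·163+141)/316⌉ = ⌈3238/316⌉ − ⌈3075/316⌉ = 11 − 10 = 1
n=19: ⌈(20·163+141)/316⌉ − ⌈(19·163+141)/316⌉ = ⌈3401/316⌉ − ⌈3238/316⌉ = 11 − 11 = 0
n=20: ⌈(21·163+141)/316⌉ − ⌈(20·163+141)/316⌉ = ⌈3564/316⌉ − ⌈3401/316⌉ = 12 − 11 = 1
n=21: ⌈(22·163+141)/316⌉ − ⌈(21·163+141)/316⌉ = ⌈3727/316⌉ − ⌈3564/316⌉ = 12 − 12 = 0
n=22: ⌈(23·163+141)/316⌉ − ⌈(22·163+141)/316⌉ = ⌈3890/316⌉ − ⌈3727/316⌉ = 13 − 12 = 1
n=23: ⌈(24·163+141)/316⌉ − ⌈(23·163+141)/316⌉ = ⌈4053/316⌉ − ⌈3890/316⌉ = 13 − 13 = 0
n=24: ⌈(25·163+141)/316⌉ − ⌈(24·163+141)/316⌉ = ⌈4216/316⌉ − ⌈4053/316⌉ = 14 − 13 = 1
n=25: ⌈(26·163+141)/316⌉ − ⌈(25·163+141)/316⌉ = ⌈4379/316⌉ − ⌈4216/316⌉ = 14 − 14 = 0
n=26: ⌈(27·163+141)/316⌉ − ⌈(26·163+141)/316⌉ = ⌈4542/316⌉ − ⌈4379/316⌉ = 15 − 14 = 1
n=27: ⌈(28·163+141)/316⌉ − ⌈(27·163+141)/316⌉ = ⌈4705/316⌉ − ⌈4542/316⌉ = 15 − 15 = 0
n=28: ⌈(29·163+141)/316⌉ − ⌈(28·163+141)/316⌉ = ⌈4868/316⌉ − ⌈4705/316⌉ = 16 − 15 = 1
n=29: ⌈(30·163+141)/316⌉ − ⌈(29·163+141)/316⌉ = ⌈5031/316⌉ − ⌈4868/316⌉ = 16 − 16 = 0
n=30: ⌈(31·163+141)/316⌉ − ⌈(30·163+141)/316⌉ = ⌈5194/316⌉ − ⌈5031/316⌉ = 17 − 16 = 1
n=31: ⌈(32·163+141)/316⌉ − ⌈(31·163+141)/316⌉ = ⌈5357/316⌉ − ⌈5194/316⌉ = 17 − 17 = 0
n=32: ⌈(33·163+141)/316⌉ − ⌈(32·163+141)/316⌉ = ⌈5520/316⌉ − ⌈5357/316⌉ = 18 − 17 = 1
n=33: ⌈(34·163+141)/316⌉ − ⌈(33·163+141)/316⌉ = ⌈5683/316⌉ − ⌈5520/316⌉ = 18 − 18 = 0
n=34: ⌈(35·163+141)/316⌉ − ⌈(34·163+141)/316⌉ = ⌈5846/316⌉ − ⌈5683/316⌉ = 19 − 18 = 1
n=35: ⌈(36·163+141)/316⌉ − ⌈(35·163+141)/316⌉ = ⌈6009/316⌉ − ⌈5846/316⌉ = 20 − 19 = 1
n=36: ⌈(37·163+141)/316⌉ − ⌈(36·163+141)/316⌉ = ⌈6172/316⌉ − ⌈6009/316⌉ = 20 − 20 = 0
n=37: ⌈(38·163+141)/316⌉ − ⌈(37·163+141)/316⌉ = ⌈6335/316⌉ − ⌈6172/316⌉ = 21 − 20 = 1
n=38: ⌈(39·163+141)/316⌉ − ⌈(38·163+141)/316⌉ = ⌈6498/316⌉ − ⌈6335/316⌉ = 21 − 21 = 0
n=39: ⌈(40·163+141)/316⌉ − ⌈(39·163+141)/316⌉ = ⌈6661/316⌉ − ⌈6498/316⌉ = 22 − 21 = 1
n=40: ⌈(41·163+141)/316⌉ − ⌈(40·163+141)/316⌉ = ⌈6824/316⌉ − ⌈6661/316⌉ = 22 − 22 = 0
n=41: ⌈(42·163+141)/316⌉ − ⌈(41·163+141)/316⌉ = ⌈6987/316⌉ − ⌈6824/316⌉ = 23 − 22 = 1


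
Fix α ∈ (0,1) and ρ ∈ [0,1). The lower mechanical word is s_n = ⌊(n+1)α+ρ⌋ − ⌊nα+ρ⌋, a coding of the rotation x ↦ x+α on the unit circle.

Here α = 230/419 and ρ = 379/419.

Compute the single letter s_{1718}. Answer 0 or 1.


(n+1)α + ρ = (1719·230 + 379) / 419 = 395749/419
nα + ρ     = (1718·230 + 379) / 419 = 395519/419
⌊395749/419⌋ = 944,  ⌊395519/419⌋ = 943
s_{1718} = 944 − 943 = 1

1


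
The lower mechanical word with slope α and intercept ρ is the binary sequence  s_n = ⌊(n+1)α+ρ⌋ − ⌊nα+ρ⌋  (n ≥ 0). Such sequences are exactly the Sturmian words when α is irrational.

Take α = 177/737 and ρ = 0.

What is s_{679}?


0

(n+1)α + ρ = (680·177) / 737 = 120360/737
nα + ρ     = (679·177) / 737 = 120183/737
⌊120360/737⌋ = 163,  ⌊120183/737⌋ = 163
s_{679} = 163 − 163 = 0


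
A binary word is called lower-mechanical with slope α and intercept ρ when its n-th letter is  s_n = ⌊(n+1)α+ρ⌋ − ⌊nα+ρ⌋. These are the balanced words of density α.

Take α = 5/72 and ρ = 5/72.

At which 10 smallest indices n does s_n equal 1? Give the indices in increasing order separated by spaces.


13 27 42 56 70 85 99 114 128 142

n=0: ⌊10/72⌋−⌊5/72⌋ = 0−0 = 0
n=1: ⌊15/72⌋−⌊10/72⌋ = 0−0 = 0
  …
n=13: ⌊75/72⌋−⌊70/72⌋ = 1−0 = 1  ← one
n=14: ⌊80/72⌋−⌊75/72⌋ = 1−1 = 0
n=15: ⌊85/72⌋−⌊80/72⌋ = 1−1 = 0
  …
n=27: ⌊145/72⌋−⌊140/72⌋ = 2−1 = 1  ← one
n=28: ⌊150/72⌋−⌊145/72⌋ = 2−2 = 0
n=29: ⌊155/72⌋−⌊150/72⌋ = 2−2 = 0
  …
n=42: ⌊220/72⌋−⌊215/72⌋ = 3−2 = 1  ← one
n=43: ⌊225/72⌋−⌊220/72⌋ = 3−3 = 0
n=44: ⌊230/72⌋−⌊225/72⌋ = 3−3 = 0
  …
n=56: ⌊290/72⌋−⌊285/72⌋ = 4−3 = 1  ← one
n=57: ⌊295/72⌋−⌊290/72⌋ = 4−4 = 0
n=58: ⌊300/72⌋−⌊295/72⌋ = 4−4 = 0
  …
n=70: ⌊360/72⌋−⌊355/72⌋ = 5−4 = 1  ← one
n=71: ⌊365/72⌋−⌊360/72⌋ = 5−5 = 0
n=72: ⌊370/72⌋−⌊365/72⌋ = 5−5 = 0
  …
n=85: ⌊435/72⌋−⌊430/72⌋ = 6−5 = 1  ← one
n=86: ⌊440/72⌋−⌊435/72⌋ = 6−6 = 0
n=87: ⌊445/72⌋−⌊440/72⌋ = 6−6 = 0
  …
n=99: ⌊505/72⌋−⌊500/72⌋ = 7−6 = 1  ← one
n=100: ⌊510/72⌋−⌊505/72⌋ = 7−7 = 0
n=101: ⌊515/72⌋−⌊510/72⌋ = 7−7 = 0
  …
n=114: ⌊580/72⌋−⌊575/72⌋ = 8−7 = 1  ← one
n=115: ⌊585/72⌋−⌊580/72⌋ = 8−8 = 0
n=116: ⌊590/72⌋−⌊585/72⌋ = 8−8 = 0
  …
n=128: ⌊650/72⌋−⌊645/72⌋ = 9−8 = 1  ← one
n=129: ⌊655/72⌋−⌊650/72⌋ = 9−9 = 0
n=130: ⌊660/72⌋−⌊655/72⌋ = 9−9 = 0
  …
n=142: ⌊720/72⌋−⌊715/72⌋ = 10−9 = 1  ← one
positions of the first 10 ones: 13 27 42 56 70 85 99 114 128 142


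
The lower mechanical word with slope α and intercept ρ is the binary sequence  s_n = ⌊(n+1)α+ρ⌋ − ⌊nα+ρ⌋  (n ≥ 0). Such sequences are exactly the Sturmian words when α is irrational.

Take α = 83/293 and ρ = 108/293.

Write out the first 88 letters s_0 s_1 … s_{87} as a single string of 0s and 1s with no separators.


0010010001001000100100010010001001000100010010001001000100100010010001001000100100010010

n=0: ⌊(1·83+108)/293⌋ − ⌊(0·83+108)/293⌋ = ⌊191/293⌋ − ⌊108/293⌋ = 0 − 0 = 0
n=1: ⌊(2·83+108)/293⌋ − ⌊(1·83+108)/293⌋ = ⌊274/293⌋ − ⌊191/293⌋ = 0 − 0 = 0
n=2: ⌊(3·83+108)/293⌋ − ⌊(2·83+108)/293⌋ = ⌊357/293⌋ − ⌊274/293⌋ = 1 − 0 = 1
n=3: ⌊(4·83+108)/293⌋ − ⌊(3·83+108)/293⌋ = ⌊440/293⌋ − ⌊357/293⌋ = 1 − 1 = 0
n=4: ⌊(5·83+108)/293⌋ − ⌊(4·83+108)/293⌋ = ⌊523/293⌋ − ⌊440/293⌋ = 1 − 1 = 0
n=5: ⌊(6·83+108)/293⌋ − ⌊(5·83+108)/293⌋ = ⌊606/293⌋ − ⌊523/293⌋ = 2 − 1 = 1
n=6: ⌊(7·83+108)/293⌋ − ⌊(6·83+108)/293⌋ = ⌊689/293⌋ − ⌊606/293⌋ = 2 − 2 = 0
n=7: ⌊(8·83+108)/293⌋ − ⌊(7·83+108)/293⌋ = ⌊772/293⌋ − ⌊689/293⌋ = 2 − 2 = 0
n=8: ⌊(9·83+108)/293⌋ − ⌊(8·83+108)/293⌋ = ⌊855/293⌋ − ⌊772/293⌋ = 2 − 2 = 0
n=9: ⌊(10·83+108)/293⌋ − ⌊(9·83+108)/293⌋ = ⌊938/293⌋ − ⌊855/293⌋ = 3 − 2 = 1
n=10: ⌊(11·83+108)/293⌋ − ⌊(10·83+108)/293⌋ = ⌊1021/293⌋ − ⌊938/293⌋ = 3 − 3 = 0
n=11: ⌊(12·83+108)/293⌋ − ⌊(11·83+108)/293⌋ = ⌊1104/293⌋ − ⌊1021/293⌋ = 3 − 3 = 0
n=12: ⌊(13·83+108)/293⌋ − ⌊(12·83+108)/293⌋ = ⌊1187/293⌋ − ⌊1104/293⌋ = 4 − 3 = 1
n=13: ⌊(14·83+108)/293⌋ − ⌊(13·83+108)/293⌋ = ⌊1270/293⌋ − ⌊1187/293⌋ = 4 − 4 = 0
n=14: ⌊(15·83+108)/293⌋ − ⌊(14·83+108)/293⌋ = ⌊1353/293⌋ − ⌊1270/293⌋ = 4 − 4 = 0
n=15: ⌊(16·83+108)/293⌋ − ⌊(15·83+108)/293⌋ = ⌊1436/293⌋ − ⌊1353/293⌋ = 4 − 4 = 0
n=16: ⌊(17·83+108)/293⌋ − ⌊(16·83+108)/293⌋ = ⌊1519/293⌋ − ⌊1436/293⌋ = 5 − 4 = 1
n=17: ⌊(18·83+108)/293⌋ − ⌊(17·83+108)/293⌋ = ⌊1602/293⌋ − ⌊1519/293⌋ = 5 − 5 = 0
n=18: ⌊(19·83+108)/293⌋ − ⌊(18·83+108)/293⌋ = ⌊1685/293⌋ − ⌊1602/293⌋ = 5 − 5 = 0
n=19: ⌊(20·83+108)/293⌋ − ⌊(19·83+108)/293⌋ = ⌊1768/293⌋ − ⌊1685/293⌋ = 6 − 5 = 1
n=20: ⌊(21·83+108)/293⌋ − ⌊(20·83+108)/293⌋ = ⌊1851/293⌋ − ⌊1768/293⌋ = 6 − 6 = 0
n=21: ⌊(22·83+108)/293⌋ − ⌊(21·83+108)/293⌋ = ⌊1934/293⌋ − ⌊1851/293⌋ = 6 − 6 = 0
n=22: ⌊(23·83+108)/293⌋ − ⌊(22·83+108)/293⌋ = ⌊2017/293⌋ − ⌊1934/293⌋ = 6 − 6 = 0
n=23: ⌊(24·83+108)/293⌋ − ⌊(23·83+108)/293⌋ = ⌊2100/293⌋ − ⌊2017/293⌋ = 7 − 6 = 1
n=24: ⌊(25·83+108)/293⌋ − ⌊(24·83+108)/293⌋ = ⌊2183/293⌋ − ⌊2100/293⌋ = 7 − 7 = 0
n=25: ⌊(26·83+108)/293⌋ − ⌊(25·83+108)/293⌋ = ⌊2266/293⌋ − ⌊2183/293⌋ = 7 − 7 = 0
n=26: ⌊(27·83+108)/293⌋ − ⌊(26·83+108)/293⌋ = ⌊2349/293⌋ − ⌊2266/293⌋ = 8 − 7 = 1
n=27: ⌊(28·83+108)/293⌋ − ⌊(27·83+108)/293⌋ = ⌊2432/293⌋ − ⌊2349/293⌋ = 8 − 8 = 0
n=28: ⌊(29·83+108)/293⌋ − ⌊(28·83+108)/293⌋ = ⌊2515/293⌋ − ⌊2432/293⌋ = 8 − 8 = 0
n=29: ⌊(30·83+108)/293⌋ − ⌊(29·83+108)/293⌋ = ⌊2598/293⌋ − ⌊2515/293⌋ = 8 − 8 = 0
n=30: ⌊(31·83+108)/293⌋ − ⌊(30·83+108)/293⌋ = ⌊2681/293⌋ − ⌊2598/293⌋ = 9 − 8 = 1
n=31: ⌊(32·83+108)/293⌋ − ⌊(31·83+108)/293⌋ = ⌊2764/293⌋ − ⌊2681/293⌋ = 9 − 9 = 0
n=32: ⌊(33·83+108)/293⌋ − ⌊(32·83+108)/293⌋ = ⌊2847/293⌋ − ⌊2764/293⌋ = 9 − 9 = 0
n=33: ⌊(34·83+108)/293⌋ − ⌊(33·83+108)/293⌋ = ⌊2930/293⌋ − ⌊2847/293⌋ = 10 − 9 = 1
n=34: ⌊(35·83+108)/293⌋ − ⌊(34·83+108)/293⌋ = ⌊3013/293⌋ − ⌊2930/293⌋ = 10 − 10 = 0
n=35: ⌊(36·83+108)/293⌋ − ⌊(35·83+108)/293⌋ = ⌊3096/293⌋ − ⌊3013/293⌋ = 10 − 10 = 0
n=36: ⌊(37·83+108)/293⌋ − ⌊(36·83+108)/293⌋ = ⌊3179/293⌋ − ⌊3096/293⌋ = 10 − 10 = 0
n=37: ⌊(38·83+108)/293⌋ − ⌊(37·83+108)/293⌋ = ⌊3262/293⌋ − ⌊3179/293⌋ = 11 − 10 = 1
n=38: ⌊(39·83+108)/293⌋ − ⌊(38·83+108)/293⌋ = ⌊3345/293⌋ − ⌊3262/293⌋ = 11 − 11 = 0
n=39: ⌊(40·83+108)/293⌋ − ⌊(39·83+108)/293⌋ = ⌊3428/293⌋ − ⌊3345/293⌋ = 11 − 11 = 0
n=40: ⌊(41·83+108)/293⌋ − ⌊(40·83+108)/293⌋ = ⌊3511/293⌋ − ⌊3428/293⌋ = 11 − 11 = 0
n=41: ⌊(42·83+108)/293⌋ − ⌊(41·83+108)/293⌋ = ⌊3594/293⌋ − ⌊3511/293⌋ = 12 − 11 = 1
n=42: ⌊(43·83+108)/293⌋ − ⌊(42·83+108)/293⌋ = ⌊3677/293⌋ − ⌊3594/293⌋ = 12 − 12 = 0
n=43: ⌊(44·83+108)/293⌋ − ⌊(43·83+108)/293⌋ = ⌊3760/293⌋ − ⌊3677/293⌋ = 12 − 12 = 0
n=44: ⌊(45·83+108)/293⌋ − ⌊(44·83+108)/293⌋ = ⌊3843/293⌋ − ⌊3760/293⌋ = 13 − 12 = 1
n=45: ⌊(46·83+108)/293⌋ − ⌊(45·83+108)/293⌋ = ⌊3926/293⌋ − ⌊3843/293⌋ = 13 − 13 = 0
n=46: ⌊(47·83+108)/293⌋ − ⌊(46·83+108)/293⌋ = ⌊4009/293⌋ − ⌊3926/293⌋ = 13 − 13 = 0
n=47: ⌊(48·83+108)/293⌋ − ⌊(47·83+108)/293⌋ = ⌊4092/293⌋ − ⌊4009/293⌋ = 13 − 13 = 0
n=48: ⌊(49·83+108)/293⌋ − ⌊(48·83+108)/293⌋ = ⌊4175/293⌋ − ⌊4092/293⌋ = 14 − 13 = 1
n=49: ⌊(50·83+108)/293⌋ − ⌊(49·83+108)/293⌋ = ⌊4258/293⌋ − ⌊4175/293⌋ = 14 − 14 = 0
n=50: ⌊(51·83+108)/293⌋ − ⌊(50·83+108)/293⌋ = ⌊4341/293⌋ − ⌊4258/293⌋ = 14 − 14 = 0
n=51: ⌊(52·83+108)/293⌋ − ⌊(51·83+108)/293⌋ = ⌊4424/293⌋ − ⌊4341/293⌋ = 15 − 14 = 1
n=52: ⌊(53·83+108)/293⌋ − ⌊(52·83+108)/293⌋ = ⌊4507/293⌋ − ⌊4424/293⌋ = 15 − 15 = 0
n=53: ⌊(54·83+108)/293⌋ − ⌊(53·83+108)/293⌋ = ⌊4590/293⌋ − ⌊4507/293⌋ = 15 − 15 = 0
n=54: ⌊(55·83+108)/293⌋ − ⌊(54·83+108)/293⌋ = ⌊4673/293⌋ − ⌊4590/293⌋ = 15 − 15 = 0
n=55: ⌊(56·83+108)/293⌋ − ⌊(55·83+108)/293⌋ = ⌊4756/293⌋ − ⌊4673/293⌋ = 16 − 15 = 1
n=56: ⌊(57·83+108)/293⌋ − ⌊(56·83+108)/293⌋ = ⌊4839/293⌋ − ⌊4756/293⌋ = 16 − 16 = 0
n=57: ⌊(58·83+108)/293⌋ − ⌊(57·83+108)/293⌋ = ⌊4922/293⌋ − ⌊4839/293⌋ = 16 − 16 = 0
n=58: ⌊(59·83+108)/293⌋ − ⌊(58·83+108)/293⌋ = ⌊5005/293⌋ − ⌊4922/293⌋ = 17 − 16 = 1
n=59: ⌊(60·83+108)/293⌋ − ⌊(59·83+108)/293⌋ = ⌊5088/293⌋ − ⌊5005/293⌋ = 17 − 17 = 0
n=60: ⌊(61·83+108)/293⌋ − ⌊(60·83+108)/293⌋ = ⌊5171/293⌋ − ⌊5088/293⌋ = 17 − 17 = 0
n=61: ⌊(62·83+108)/293⌋ − ⌊(61·83+108)/293⌋ = ⌊5254/293⌋ − ⌊5171/293⌋ = 17 − 17 = 0
n=62: ⌊(63·83+108)/293⌋ − ⌊(62·83+108)/293⌋ = ⌊5337/293⌋ − ⌊5254/293⌋ = 18 − 17 = 1
n=63: ⌊(64·83+108)/293⌋ − ⌊(63·83+108)/293⌋ = ⌊5420/293⌋ − ⌊5337/293⌋ = 18 − 18 = 0
n=64: ⌊(65·83+108)/293⌋ − ⌊(64·83+108)/293⌋ = ⌊5503/293⌋ − ⌊5420/293⌋ = 18 − 18 = 0
n=65: ⌊(66·83+108)/293⌋ − ⌊(65·83+108)/293⌋ = ⌊5586/293⌋ − ⌊5503/293⌋ = 19 − 18 = 1
n=66: ⌊(67·83+108)/293⌋ − ⌊(66·83+108)/293⌋ = ⌊5669/293⌋ − ⌊5586/293⌋ = 19 − 19 = 0
n=67: ⌊(68·83+108)/293⌋ − ⌊(67·83+108)/293⌋ = ⌊5752/293⌋ − ⌊5669/293⌋ = 19 − 19 = 0
n=68: ⌊(69·83+108)/293⌋ − ⌊(68·83+108)/293⌋ = ⌊5835/293⌋ − ⌊5752/293⌋ = 19 − 19 = 0
n=69: ⌊(70·83+108)/293⌋ − ⌊(69·83+108)/293⌋ = ⌊5918/293⌋ − ⌊5835/293⌋ = 20 − 19 = 1
n=70: ⌊(71·83+108)/293⌋ − ⌊(70·83+108)/293⌋ = ⌊6001/293⌋ − ⌊5918/293⌋ = 20 − 20 = 0
n=71: ⌊(72·83+108)/293⌋ − ⌊(71·83+108)/293⌋ = ⌊6084/293⌋ − ⌊6001/293⌋ = 20 − 20 = 0
n=72: ⌊(73·83+108)/293⌋ − ⌊(72·83+108)/293⌋ = ⌊6167/293⌋ − ⌊6084/293⌋ = 21 − 20 = 1
n=73: ⌊(74·83+108)/293⌋ − ⌊(73·83+108)/293⌋ = ⌊6250/293⌋ − ⌊6167/293⌋ = 21 − 21 = 0
n=74: ⌊(75·83+108)/293⌋ − ⌊(74·83+108)/293⌋ = ⌊6333/293⌋ − ⌊6250/293⌋ = 21 − 21 = 0
n=75: ⌊(76·83+108)/293⌋ − ⌊(75·83+108)/293⌋ = ⌊6416/293⌋ − ⌊6333/293⌋ = 21 − 21 = 0
n=76: ⌊(77·83+108)/293⌋ − ⌊(76·83+108)/293⌋ = ⌊6499/293⌋ − ⌊6416/293⌋ = 22 − 21 = 1
n=77: ⌊(78·83+108)/293⌋ − ⌊(77·83+108)/293⌋ = ⌊6582/293⌋ − ⌊6499/293⌋ = 22 − 22 = 0
n=78: ⌊(79·83+108)/293⌋ − ⌊(78·83+108)/293⌋ = ⌊6665/293⌋ − ⌊6582/293⌋ = 22 − 22 = 0
n=79: ⌊(80·83+108)/293⌋ − ⌊(79·83+108)/293⌋ = ⌊6748/293⌋ − ⌊6665/293⌋ = 23 − 22 = 1
n=80: ⌊(81·83+108)/293⌋ − ⌊(80·83+108)/293⌋ = ⌊6831/293⌋ − ⌊6748/293⌋ = 23 − 23 = 0
n=81: ⌊(82·83+108)/293⌋ − ⌊(81·83+108)/293⌋ = ⌊6914/293⌋ − ⌊6831/293⌋ = 23 − 23 = 0
n=82: ⌊(83·83+108)/293⌋ − ⌊(82·83+108)/293⌋ = ⌊6997/293⌋ − ⌊6914/293⌋ = 23 − 23 = 0
n=83: ⌊(84·83+108)/293⌋ − ⌊(83·83+108)/293⌋ = ⌊7080/293⌋ − ⌊6997/293⌋ = 24 − 23 = 1
n=84: ⌊(85·83+108)/293⌋ − ⌊(84·83+108)/293⌋ = ⌊7163/293⌋ − ⌊7080/293⌋ = 24 − 24 = 0
n=85: ⌊(86·83+108)/293⌋ − ⌊(85·83+108)/293⌋ = ⌊7246/293⌋ − ⌊7163/293⌋ = 24 − 24 = 0
n=86: ⌊(87·83+108)/293⌋ − ⌊(86·83+108)/293⌋ = ⌊7329/293⌋ − ⌊7246/293⌋ = 25 − 24 = 1
n=87: ⌊(88·83+108)/293⌋ − ⌊(87·83+108)/293⌋ = ⌊7412/293⌋ − ⌊7329/293⌋ = 25 − 25 = 0


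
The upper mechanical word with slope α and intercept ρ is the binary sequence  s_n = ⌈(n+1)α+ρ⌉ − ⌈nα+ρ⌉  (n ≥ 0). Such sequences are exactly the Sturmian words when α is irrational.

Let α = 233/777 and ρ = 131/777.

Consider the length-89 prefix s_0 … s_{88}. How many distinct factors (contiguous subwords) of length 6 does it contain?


7

t_n = ⌈(n·233+131)/777⌉ for n = 0 … 89:
  n=0…9: ⌈131/777⌉=1 ⌈364/777⌉=1 ⌈597/777⌉=1 ⌈830/777⌉=2 ⌈1063/777⌉=2 ⌈1296/777⌉=2 ⌈1529/777⌉=2 ⌈1762/777⌉=3 ⌈1995/777⌉=3 ⌈2228/777⌉=3
  n=10…19: ⌈2461/777⌉=4 ⌈2694/777⌉=4 ⌈2927/777⌉=4 ⌈3160/777⌉=5 ⌈3393/777⌉=5 ⌈3626/777⌉=5 ⌈3859/777⌉=5 ⌈4092/777⌉=6 ⌈4325/777⌉=6 ⌈4558/777⌉=6
  n=20…29: ⌈4791/777⌉=7 ⌈5024/777⌉=7 ⌈5257/777⌉=7 ⌈5490/777⌉=8 ⌈5723/777⌉=8 ⌈5956/777⌉=8 ⌈6189/777⌉=8 ⌈6422/777⌉=9 ⌈6655/777⌉=9 ⌈6888/777⌉=9
  n=30…39: ⌈7121/777⌉=10 ⌈7354/777⌉=10 ⌈7587/777⌉=10 ⌈7820/777⌉=11 ⌈8053/777⌉=11 ⌈8286/777⌉=11 ⌈8519/777⌉=11 ⌈8752/777⌉=12 ⌈8985/777⌉=12 ⌈9218/777⌉=12
  n=40…49: ⌈9451/777⌉=13 ⌈9684/777⌉=13 ⌈9917/777⌉=13 ⌈10150/777⌉=14 ⌈10383/777⌉=14 ⌈10616/777⌉=14 ⌈10849/777⌉=14 ⌈11082/777⌉=15 ⌈11315/777⌉=15 ⌈11548/777⌉=15
  n=50…59: ⌈11781/777⌉=16 ⌈12014/777⌉=16 ⌈12247/777⌉=16 ⌈12480/777⌉=17 ⌈12713/777⌉=17 ⌈12946/777⌉=17 ⌈13179/777⌉=17 ⌈13412/777⌉=18 ⌈13645/777⌉=18 ⌈13878/777⌉=18
  n=60…69: ⌈14111/777⌉=19 ⌈14344/777⌉=19 ⌈14577/777⌉=19 ⌈14810/777⌉=20 ⌈15043/777⌉=20 ⌈15276/777⌉=20 ⌈15509/777⌉=20 ⌈15742/777⌉=21 ⌈15975/777⌉=21 ⌈16208/777⌉=21
  n=70…79: ⌈16441/777⌉=22 ⌈16674/777⌉=22 ⌈16907/777⌉=22 ⌈17140/777⌉=23 ⌈17373/777⌉=23 ⌈17606/777⌉=23 ⌈17839/777⌉=23 ⌈18072/777⌉=24 ⌈18305/777⌉=24 ⌈18538/777⌉=24
  n=80…89: ⌈18771/777⌉=25 ⌈19004/777⌉=25 ⌈19237/777⌉=25 ⌈19470/777⌉=26 ⌈19703/777⌉=26 ⌈19936/777⌉=26 ⌈20169/777⌉=26 ⌈20402/777⌉=27 ⌈20635/777⌉=27 ⌈20868/777⌉=27
s_n = t_(n+1) − t_n for n = 0 … 88 gives
prefix = 00100010010010001001001000100100100010010010001001001000100100100010010010001001001000100
slide a length-6 window over [0..5] … [83..88] (84 windows); first occurrence of each distinct factor:
  [  0..  5] 001000
  [  1..  6] 010001
  [  2..  7] 100010
  [  3..  8] 000100
  [  4..  9] 001001
  [  5.. 10] 010010
  [  6.. 11] 100100
  (the other 77 windows repeat one of these)
distinct factors: {000100, 001000, 001001, 010001, 010010, 100010, 100100}
count = 7  (Sturmian bound for length 6 is 7)


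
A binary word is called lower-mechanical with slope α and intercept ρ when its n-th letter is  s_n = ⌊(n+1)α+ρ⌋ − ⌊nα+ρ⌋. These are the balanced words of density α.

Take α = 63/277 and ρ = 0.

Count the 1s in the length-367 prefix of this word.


#1s = Σ_{n=0}^{366} s_n = Σ_{n=0}^{366} (⌊(n+1)α+ρ⌋ − ⌊nα+ρ⌋)
the sum telescopes: every ⌊nα+ρ⌋ with 0 < n < 367 appears once with + and once with −, leaving ⌊367α+ρ⌋ − ⌊0·α+ρ⌋
367α + ρ = (367·63) / 277 = 23121/277
ρ = 0/277
⌊23121/277⌋ = 83,  ⌊0/277⌋ = 0
#1s = 83 − 0 = 83

83


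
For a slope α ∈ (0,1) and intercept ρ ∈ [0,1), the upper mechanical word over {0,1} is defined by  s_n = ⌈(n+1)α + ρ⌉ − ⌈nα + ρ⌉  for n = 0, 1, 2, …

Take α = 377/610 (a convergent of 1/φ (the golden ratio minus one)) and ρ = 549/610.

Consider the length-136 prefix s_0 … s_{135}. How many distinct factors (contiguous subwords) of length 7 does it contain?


t_n = ⌈(n·377+549)/610⌉ for n = 0 … 136:
  n=0…9: ⌈549/610⌉=1 ⌈926/610⌉=2 ⌈1303/610⌉=3 ⌈1680/610⌉=3 ⌈2057/610⌉=4 ⌈2434/610⌉=4 ⌈2811/610⌉=5 ⌈3188/610⌉=6 ⌈3565/610⌉=6 ⌈3942/610⌉=7
  n=10…19: ⌈4319/610⌉=8 ⌈4696/610⌉=8 ⌈5073/610⌉=9 ⌈5450/610⌉=9 ⌈5827/610⌉=10 ⌈6204/610⌉=11 ⌈6581/610⌉=11 ⌈6958/610⌉=12 ⌈7335/610⌉=13 ⌈7712/610⌉=13
  n=20…29: ⌈8089/610⌉=14 ⌈8466/610⌉=14 ⌈8843/610⌉=15 ⌈9220/610⌉=16 ⌈9597/610⌉=16 ⌈9974/610⌉=17 ⌈10351/610⌉=17 ⌈10728/610⌉=18 ⌈11105/610⌉=19 ⌈11482/610⌉=19
  n=30…39: ⌈11859/610⌉=20 ⌈12236/610⌉=21 ⌈12613/610⌉=21 ⌈12990/610⌉=22 ⌈13367/610⌉=22 ⌈13744/610⌉=23 ⌈14121/610⌉=24 ⌈14498/610⌉=24 ⌈14875/610⌉=25 ⌈15252/610⌉=26
  n=40…49: ⌈15629/610⌉=26 ⌈16006/610⌉=27 ⌈16383/610⌉=27 ⌈16760/610⌉=28 ⌈17137/610⌉=29 ⌈17514/610⌉=29 ⌈17891/610⌉=30 ⌈18268/610⌉=30 ⌈18645/610⌉=31 ⌈19022/610⌉=32
  n=50…59: ⌈19399/610⌉=32 ⌈19776/610⌉=33 ⌈20153/610⌉=34 ⌈20530/610⌉=34 ⌈20907/610⌉=35 ⌈21284/610⌉=35 ⌈21661/610⌉=36 ⌈22038/610⌉=37 ⌈22415/610⌉=37 ⌈22792/610⌉=38
  n=60…69: ⌈23169/610⌉=38 ⌈23546/610⌉=39 ⌈23923/610⌉=40 ⌈24300/610⌉=40 ⌈24677/610⌉=41 ⌈25054/610⌉=42 ⌈25431/610⌉=42 ⌈25808/610⌉=43 ⌈26185/610⌉=43 ⌈26562/610⌉=44
  n=70…79: ⌈26939/610⌉=45 ⌈27316/610⌉=45 ⌈27693/610⌉=46 ⌈28070/610⌉=47 ⌈28447/610⌉=47 ⌈28824/610⌉=48 ⌈29201/610⌉=48 ⌈29578/610⌉=49 ⌈29955/610⌉=50 ⌈30332/610⌉=50
  n=80…89: ⌈30709/610⌉=51 ⌈31086/610⌉=51 ⌈31463/610⌉=52 ⌈31840/610⌉=53 ⌈32217/610⌉=53 ⌈32594/610⌉=54 ⌈32971/610⌉=55 ⌈33348/610⌉=55 ⌈33725/610⌉=56 ⌈34102/610⌉=56
  n=90…99: ⌈34479/610⌉=57 ⌈34856/610⌉=58 ⌈35233/610⌉=58 ⌈35610/610⌉=59 ⌈35987/610⌉=59 ⌈36364/610⌉=60 ⌈36741/610⌉=61 ⌈37118/610⌉=61 ⌈37495/610⌉=62 ⌈37872/610⌉=63
  n=100…109: ⌈38249/610⌉=63 ⌈38626/610⌉=64 ⌈39003/610⌉=64 ⌈39380/610⌉=65 ⌈39757/610⌉=66 ⌈40134/610⌉=66 ⌈40511/610⌉=67 ⌈40888/610⌉=68 ⌈41265/610⌉=68 ⌈41642/610⌉=69
  n=110…119: ⌈42019/610⌉=69 ⌈42396/610⌉=70 ⌈42773/610⌉=71 ⌈43150/610⌉=71 ⌈43527/610⌉=72 ⌈43904/610⌉=72 ⌈44281/610⌉=73 ⌈44658/610⌉=74 ⌈45035/610⌉=74 ⌈45412/610⌉=75
  n=120…129: ⌈45789/610⌉=76 ⌈46166/610⌉=76 ⌈46543/610⌉=77 ⌈46920/610⌉=77 ⌈47297/610⌉=78 ⌈47674/610⌉=79 ⌈48051/610⌉=79 ⌈48428/610⌉=80 ⌈48805/610⌉=81 ⌈49182/610⌉=81
  n=130…136: ⌈49559/610⌉=82 ⌈49936/610⌉=82 ⌈50313/610⌉=83 ⌈50690/610⌉=84 ⌈51067/610⌉=84 ⌈51444/610⌉=85 ⌈51821/610⌉=85
s_n = t_(n+1) − t_n for n = 0 … 135 gives
prefix = 1101011011010110110101101011011010110110101101011011010110101101101011011010110101101101011010110110101101101011010110110101101101011010
slide a length-7 window over [0..6] … [129..135] (130 windows); first occurrence of each distinct factor:
  [  0..  6] 1101011
  [  1..  7] 1010110
  [  2..  8] 0101101
  [  3..  9] 1011011
  [  4.. 10] 0110110
  [  5.. 11] 1101101
  [  6.. 12] 1011010
  [  7.. 13] 0110101
  (the other 122 windows repeat one of these)
distinct factors: {0101101, 0110101, 0110110, 1010110, 1011010, 1011011, 1101011, 1101101}
count = 8  (Sturmian bound for length 7 is 8)

8


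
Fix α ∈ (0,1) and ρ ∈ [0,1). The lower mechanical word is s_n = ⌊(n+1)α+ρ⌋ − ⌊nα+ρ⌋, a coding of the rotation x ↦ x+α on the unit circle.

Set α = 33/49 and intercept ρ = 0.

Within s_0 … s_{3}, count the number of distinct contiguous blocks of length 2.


3

t_n = ⌊(n·33)/49⌋ for n = 0 … 4:
  n=0…4: ⌊0/49⌋=0 ⌊33/49⌋=0 ⌊66/49⌋=1 ⌊99/49⌋=2 ⌊132/49⌋=2
s_n = t_(n+1) − t_n for n = 0 … 3 gives
prefix = 0110
slide a length-2 window over [0..1] … [2..3] (3 windows); first occurrence of each distinct factor:
  [  0..  1] 01
  [  1..  2] 11
  [  2..  3] 10
distinct factors: {01, 10, 11}
count = 3  (Sturmian bound for length 2 is 3)


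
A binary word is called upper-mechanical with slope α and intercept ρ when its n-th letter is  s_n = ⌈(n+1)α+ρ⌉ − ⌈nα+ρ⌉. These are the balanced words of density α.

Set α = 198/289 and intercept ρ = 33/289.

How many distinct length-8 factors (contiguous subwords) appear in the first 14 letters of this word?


5

t_n = ⌈(n·198+33)/289⌉ for n = 0 … 14:
  n=0…9: ⌈33/289⌉=1 ⌈231/289⌉=1 ⌈429/289⌉=2 ⌈627/289⌉=3 ⌈825/289⌉=3 ⌈1023/289⌉=4 ⌈1221/289⌉=5 ⌈1419/289⌉=5 ⌈1617/289⌉=6 ⌈1815/289⌉=7
  n=10…14: ⌈2013/289⌉=7 ⌈2211/289⌉=8 ⌈2409/289⌉=9 ⌈2607/289⌉=10 ⌈2805/289⌉=10
s_n = t_(n+1) − t_n for n = 0 … 13 gives
prefix = 01101101101110
slide a length-8 window over [0..7] … [6..13] (7 windows); first occurrence of each distinct factor:
  [  0..  7] 01101101
  [  1..  8] 11011011
  [  2..  9] 10110110
  [  5.. 12] 10110111
  [  6.. 13] 01101110
  (the other 2 windows repeat one of these)
distinct factors: {01101101, 01101110, 10110110, 10110111, 11011011}
count = 5  (Sturmian bound for length 8 is 9)


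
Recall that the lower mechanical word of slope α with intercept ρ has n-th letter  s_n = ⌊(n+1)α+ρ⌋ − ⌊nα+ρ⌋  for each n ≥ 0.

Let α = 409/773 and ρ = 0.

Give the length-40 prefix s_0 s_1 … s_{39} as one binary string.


n=0: ⌊(1·409)/773⌋ − ⌊(0·409)/773⌋ = ⌊409/773⌋ − ⌊0/773⌋ = 0 − 0 = 0
n=1: ⌊(2·409)/773⌋ − ⌊(1·409)/773⌋ = ⌊818/773⌋ − ⌊409/773⌋ = 1 − 0 = 1
n=2: ⌊(3·409)/773⌋ − ⌊(2·409)/773⌋ = ⌊1227/773⌋ − ⌊818/773⌋ = 1 − 1 = 0
n=3: ⌊(4·409)/773⌋ − ⌊(3·409)/773⌋ = ⌊1636/773⌋ − ⌊1227/773⌋ = 2 − 1 = 1
n=4: ⌊(5·409)/773⌋ − ⌊(4·409)/773⌋ = ⌊2045/773⌋ − ⌊1636/773⌋ = 2 − 2 = 0
n=5: ⌊(6·409)/773⌋ − ⌊(5·409)/773⌋ = ⌊2454/773⌋ − ⌊2045/773⌋ = 3 − 2 = 1
n=6: ⌊(7·409)/773⌋ − ⌊(6·409)/773⌋ = ⌊2863/773⌋ − ⌊2454/773⌋ = 3 − 3 = 0
n=7: ⌊(8·409)/773⌋ − ⌊(7·409)/773⌋ = ⌊3272/773⌋ − ⌊2863/773⌋ = 4 − 3 = 1
n=8: ⌊(9·409)/773⌋ − ⌊(8·409)/773⌋ = ⌊3681/773⌋ − ⌊3272/773⌋ = 4 − 4 = 0
n=9: ⌊(10·409)/773⌋ − ⌊(9·409)/773⌋ = ⌊4090/773⌋ − ⌊3681/773⌋ = 5 − 4 = 1
n=10: ⌊(11·409)/773⌋ − ⌊(10·409)/773⌋ = ⌊4499/773⌋ − ⌊4090/773⌋ = 5 − 5 = 0
n=11: ⌊(12·409)/773⌋ − ⌊(11·409)/773⌋ = ⌊4908/773⌋ − ⌊4499/773⌋ = 6 − 5 = 1
n=12: ⌊(13·409)/773⌋ − ⌊(12·409)/773⌋ = ⌊5317/773⌋ − ⌊4908/773⌋ = 6 − 6 = 0
n=13: ⌊(14·409)/773⌋ − ⌊(13·409)/773⌋ = ⌊5726/773⌋ − ⌊5317/773⌋ = 7 − 6 = 1
n=14: ⌊(15·409)/773⌋ − ⌊(14·409)/773⌋ = ⌊6135/773⌋ − ⌊5726/773⌋ = 7 − 7 = 0
n=15: ⌊(16·409)/773⌋ − ⌊(15·409)/773⌋ = ⌊6544/773⌋ − ⌊6135/773⌋ = 8 − 7 = 1
n=16: ⌊(17·409)/773⌋ − ⌊(16·409)/773⌋ = ⌊6953/773⌋ − ⌊6544/773⌋ = 8 − 8 = 0
n=17: ⌊(18·409)/773⌋ − ⌊(17·409)/773⌋ = ⌊7362/773⌋ − ⌊6953/773⌋ = 9 − 8 = 1
n=18: ⌊(19·409)/773⌋ − ⌊(18·409)/773⌋ = ⌊7771/773⌋ − ⌊7362/773⌋ = 10 − 9 = 1
n=19: ⌊(20·409)/773⌋ − ⌊(19·409)/773⌋ = ⌊8180/773⌋ − ⌊7771/773⌋ = 10 − 10 = 0
n=20: ⌊(21·409)/773⌋ − ⌊(20·409)/773⌋ = ⌊8589/773⌋ − ⌊8180/773⌋ = 11 − 10 = 1
n=21: ⌊(22·409)/773⌋ − ⌊(21·409)/773⌋ = ⌊8998/773⌋ − ⌊8589/773⌋ = 11 − 11 = 0
n=22: ⌊(23·409)/773⌋ − ⌊(22·409)/773⌋ = ⌊9407/773⌋ − ⌊8998/773⌋ = 12 − 11 = 1
n=23: ⌊(24·409)/773⌋ − ⌊(23·409)/773⌋ = ⌊9816/773⌋ − ⌊9407/773⌋ = 12 − 12 = 0
n=24: ⌊(25·409)/773⌋ − ⌊(24·409)/773⌋ = ⌊10225/773⌋ − ⌊9816/773⌋ = 13 − 12 = 1
n=25: ⌊(26·409)/773⌋ − ⌊(25·409)/773⌋ = ⌊10634/773⌋ − ⌊10225/773⌋ = 13 − 13 = 0
n=26: ⌊(27·409)/773⌋ − ⌊(26·409)/773⌋ = ⌊11043/773⌋ − ⌊10634/773⌋ = 14 − 13 = 1
n=27: ⌊(28·409)/773⌋ − ⌊(27·409)/773⌋ = ⌊11452/773⌋ − ⌊11043/773⌋ = 14 − 14 = 0
n=28: ⌊(29·409)/773⌋ − ⌊(28·409)/773⌋ = ⌊11861/773⌋ − ⌊11452/773⌋ = 15 − 14 = 1
n=29: ⌊(30·409)/773⌋ − ⌊(29·409)/773⌋ = ⌊12270/773⌋ − ⌊11861/773⌋ = 15 − 15 = 0
n=30: ⌊(31·409)/773⌋ − ⌊(30·409)/773⌋ = ⌊12679/773⌋ − ⌊12270/773⌋ = 16 − 15 = 1
n=31: ⌊(32·409)/773⌋ − ⌊(31·409)/773⌋ = ⌊13088/773⌋ − ⌊12679/773⌋ = 16 − 16 = 0
n=32: ⌊(33·409)/773⌋ − ⌊(32·409)/773⌋ = ⌊13497/773⌋ − ⌊13088/773⌋ = 17 − 16 = 1
n=33: ⌊(34·409)/773⌋ − ⌊(33·409)/773⌋ = ⌊13906/773⌋ − ⌊13497/773⌋ = 17 − 17 = 0
n=34: ⌊(35·409)/773⌋ − ⌊(34·409)/773⌋ = ⌊14315/773⌋ − ⌊13906/773⌋ = 18 − 17 = 1
n=35: ⌊(36·409)/773⌋ − ⌊(35·409)/773⌋ = ⌊14724/773⌋ − ⌊14315/773⌋ = 19 − 18 = 1
n=36: ⌊(37·409)/773⌋ − ⌊(36·409)/773⌋ = ⌊15133/773⌋ − ⌊14724/773⌋ = 19 − 19 = 0
n=37: ⌊(38·409)/773⌋ − ⌊(37·409)/773⌋ = ⌊15542/773⌋ − ⌊15133/773⌋ = 20 − 19 = 1
n=38: ⌊(39·409)/773⌋ − ⌊(38·409)/773⌋ = ⌊15951/773⌋ − ⌊15542/773⌋ = 20 − 20 = 0
n=39: ⌊(40·409)/773⌋ − ⌊(39·409)/773⌋ = ⌊16360/773⌋ − ⌊15951/773⌋ = 21 − 20 = 1

0101010101010101011010101010101010110101


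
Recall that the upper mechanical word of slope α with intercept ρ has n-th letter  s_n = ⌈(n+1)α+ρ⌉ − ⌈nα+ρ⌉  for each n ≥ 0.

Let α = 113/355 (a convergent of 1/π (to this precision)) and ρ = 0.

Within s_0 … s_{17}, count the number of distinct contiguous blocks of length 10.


3

t_n = ⌈(n·113)/355⌉ for n = 0 … 18:
  n=0…9: ⌈0/355⌉=0 ⌈113/355⌉=1 ⌈226/355⌉=1 ⌈339/355⌉=1 ⌈452/355⌉=2 ⌈565/355⌉=2 ⌈678/355⌉=2 ⌈791/355⌉=3 ⌈904/355⌉=3 ⌈1017/355⌉=3
  n=10…18: ⌈1130/355⌉=4 ⌈1243/355⌉=4 ⌈1356/355⌉=4 ⌈1469/355⌉=5 ⌈1582/355⌉=5 ⌈1695/355⌉=5 ⌈1808/355⌉=6 ⌈1921/355⌉=6 ⌈2034/355⌉=6
s_n = t_(n+1) − t_n for n = 0 … 17 gives
prefix = 100100100100100100
slide a length-10 window over [0..9] … [8..17] (9 windows); first occurrence of each distinct factor:
  [  0..  9] 1001001001
  [  1.. 10] 0010010010
  [  2.. 11] 0100100100
  (the other 6 windows repeat one of these)
distinct factors: {0010010010, 0100100100, 1001001001}
count = 3  (Sturmian bound for length 10 is 11)


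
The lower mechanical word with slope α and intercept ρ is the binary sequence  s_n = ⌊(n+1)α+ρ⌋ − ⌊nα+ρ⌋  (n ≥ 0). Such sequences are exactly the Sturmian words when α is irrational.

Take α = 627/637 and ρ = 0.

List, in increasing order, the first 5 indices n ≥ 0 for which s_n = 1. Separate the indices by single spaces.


n=0: ⌊627/637⌋−⌊0/637⌋ = 0−0 = 0
n=1: ⌊1254/637⌋−⌊627/637⌋ = 1−0 = 1  ← one
n=2: ⌊1881/637⌋−⌊1254/637⌋ = 2−1 = 1  ← one
n=3: ⌊2508/637⌋−⌊1881/637⌋ = 3−2 = 1  ← one
n=4: ⌊3135/637⌋−⌊2508/637⌋ = 4−3 = 1  ← one
n=5: ⌊3762/637⌋−⌊3135/637⌋ = 5−4 = 1  ← one
positions of the first 5 ones: 1 2 3 4 5

1 2 3 4 5


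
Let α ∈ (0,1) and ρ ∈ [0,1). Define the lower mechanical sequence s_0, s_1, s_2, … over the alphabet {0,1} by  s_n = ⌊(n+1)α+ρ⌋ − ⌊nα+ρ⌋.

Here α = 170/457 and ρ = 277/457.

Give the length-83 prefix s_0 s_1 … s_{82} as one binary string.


01010010010100100101001001010010010010100100101001001010010010100100101001001001010

n=0: ⌊(1·170+277)/457⌋ − ⌊(0·170+277)/457⌋ = ⌊447/457⌋ − ⌊277/457⌋ = 0 − 0 = 0
n=1: ⌊(2·170+277)/457⌋ − ⌊(1·170+277)/457⌋ = ⌊617/457⌋ − ⌊447/457⌋ = 1 − 0 = 1
n=2: ⌊(3·170+277)/457⌋ − ⌊(2·170+277)/457⌋ = ⌊787/457⌋ − ⌊617/457⌋ = 1 − 1 = 0
n=3: ⌊(4·170+277)/457⌋ − ⌊(3·170+277)/457⌋ = ⌊957/457⌋ − ⌊787/457⌋ = 2 − 1 = 1
n=4: ⌊(5·170+277)/457⌋ − ⌊(4·170+277)/457⌋ = ⌊1127/457⌋ − ⌊957/457⌋ = 2 − 2 = 0
n=5: ⌊(6·170+277)/457⌋ − ⌊(5·170+277)/457⌋ = ⌊1297/457⌋ − ⌊1127/457⌋ = 2 − 2 = 0
n=6: ⌊(7·170+277)/457⌋ − ⌊(6·170+277)/457⌋ = ⌊1467/457⌋ − ⌊1297/457⌋ = 3 − 2 = 1
n=7: ⌊(8·170+277)/457⌋ − ⌊(7·170+277)/457⌋ = ⌊1637/457⌋ − ⌊1467/457⌋ = 3 − 3 = 0
n=8: ⌊(9·170+277)/457⌋ − ⌊(8·170+277)/457⌋ = ⌊1807/457⌋ − ⌊1637/457⌋ = 3 − 3 = 0
n=9: ⌊(10·170+277)/457⌋ − ⌊(9·170+277)/457⌋ = ⌊1977/457⌋ − ⌊1807/457⌋ = 4 − 3 = 1
n=10: ⌊(11·170+277)/457⌋ − ⌊(10·170+277)/457⌋ = ⌊2147/457⌋ − ⌊1977/457⌋ = 4 − 4 = 0
n=11: ⌊(12·170+277)/457⌋ − ⌊(11·170+277)/457⌋ = ⌊2317/457⌋ − ⌊2147/457⌋ = 5 − 4 = 1
n=12: ⌊(13·170+277)/457⌋ − ⌊(12·170+277)/457⌋ = ⌊2487/457⌋ − ⌊2317/457⌋ = 5 − 5 = 0
n=13: ⌊(14·170+277)/457⌋ − ⌊(13·170+277)/457⌋ = ⌊2657/457⌋ − ⌊2487/457⌋ = 5 − 5 = 0
n=14: ⌊(15·170+277)/457⌋ − ⌊(14·170+277)/457⌋ = ⌊2827/457⌋ − ⌊2657/457⌋ = 6 − 5 = 1
n=15: ⌊(16·170+277)/457⌋ − ⌊(15·170+277)/457⌋ = ⌊2997/457⌋ − ⌊2827/457⌋ = 6 − 6 = 0
n=16: ⌊(17·170+277)/457⌋ − ⌊(16·170+277)/457⌋ = ⌊3167/457⌋ − ⌊2997/457⌋ = 6 − 6 = 0
n=17: ⌊(18·170+277)/457⌋ − ⌊(17·170+277)/457⌋ = ⌊3337/457⌋ − ⌊3167/457⌋ = 7 − 6 = 1
n=18: ⌊(19·170+277)/457⌋ − ⌊(18·170+277)/457⌋ = ⌊3507/457⌋ − ⌊3337/457⌋ = 7 − 7 = 0
n=19: ⌊(20·170+277)/457⌋ − ⌊(19·170+277)/457⌋ = ⌊3677/457⌋ − ⌊3507/457⌋ = 8 − 7 = 1
n=20: ⌊(21·170+277)/457⌋ − ⌊(20·170+277)/457⌋ = ⌊3847/457⌋ − ⌊3677/457⌋ = 8 − 8 = 0
n=21: ⌊(22·170+277)/457⌋ − ⌊(21·170+277)/457⌋ = ⌊4017/457⌋ − ⌊3847/457⌋ = 8 − 8 = 0
n=22: ⌊(23·170+277)/457⌋ − ⌊(22·170+277)/457⌋ = ⌊4187/457⌋ − ⌊4017/457⌋ = 9 − 8 = 1
n=23: ⌊(24·170+277)/457⌋ − ⌊(23·170+277)/457⌋ = ⌊4357/457⌋ − ⌊4187/457⌋ = 9 − 9 = 0
n=24: ⌊(25·170+277)/457⌋ − ⌊(24·170+277)/457⌋ = ⌊4527/457⌋ − ⌊4357/457⌋ = 9 − 9 = 0
n=25: ⌊(26·170+277)/457⌋ − ⌊(25·170+277)/457⌋ = ⌊4697/457⌋ − ⌊4527/457⌋ = 10 − 9 = 1
n=26: ⌊(27·170+277)/457⌋ − ⌊(26·170+277)/457⌋ = ⌊4867/457⌋ − ⌊4697/457⌋ = 10 − 10 = 0
n=27: ⌊(28·170+277)/457⌋ − ⌊(27·170+277)/457⌋ = ⌊5037/457⌋ − ⌊4867/457⌋ = 11 − 10 = 1
n=28: ⌊(29·170+277)/457⌋ − ⌊(28·170+277)/457⌋ = ⌊5207/457⌋ − ⌊5037/457⌋ = 11 − 11 = 0
n=29: ⌊(30·170+277)/457⌋ − ⌊(29·170+277)/457⌋ = ⌊5377/457⌋ − ⌊5207/457⌋ = 11 − 11 = 0
n=30: ⌊(31·170+277)/457⌋ − ⌊(30·170+277)/457⌋ = ⌊5547/457⌋ − ⌊5377/457⌋ = 12 − 11 = 1
n=31: ⌊(32·170+277)/457⌋ − ⌊(31·170+277)/457⌋ = ⌊5717/457⌋ − ⌊5547/457⌋ = 12 − 12 = 0
n=32: ⌊(33·170+277)/457⌋ − ⌊(32·170+277)/457⌋ = ⌊5887/457⌋ − ⌊5717/457⌋ = 12 − 12 = 0
n=33: ⌊(34·170+277)/457⌋ − ⌊(33·170+277)/457⌋ = ⌊6057/457⌋ − ⌊5887/457⌋ = 13 − 12 = 1
n=34: ⌊(35·170+277)/457⌋ − ⌊(34·170+277)/457⌋ = ⌊6227/457⌋ − ⌊6057/457⌋ = 13 − 13 = 0
n=35: ⌊(36·170+277)/457⌋ − ⌊(35·170+277)/457⌋ = ⌊6397/457⌋ − ⌊6227/457⌋ = 13 − 13 = 0
n=36: ⌊(37·170+277)/457⌋ − ⌊(36·170+277)/457⌋ = ⌊6567/457⌋ − ⌊6397/457⌋ = 14 − 13 = 1
n=37: ⌊(38·170+277)/457⌋ − ⌊(37·170+277)/457⌋ = ⌊6737/457⌋ − ⌊6567/457⌋ = 14 − 14 = 0
n=38: ⌊(39·170+277)/457⌋ − ⌊(38·170+277)/457⌋ = ⌊6907/457⌋ − ⌊6737/457⌋ = 15 − 14 = 1
n=39: ⌊(40·170+277)/457⌋ − ⌊(39·170+277)/457⌋ = ⌊7077/457⌋ − ⌊6907/457⌋ = 15 − 15 = 0
n=40: ⌊(41·170+277)/457⌋ − ⌊(40·170+277)/457⌋ = ⌊7247/457⌋ − ⌊7077/457⌋ = 15 − 15 = 0
n=41: ⌊(42·170+277)/457⌋ − ⌊(41·170+277)/457⌋ = ⌊7417/457⌋ − ⌊7247/457⌋ = 16 − 15 = 1
n=42: ⌊(43·170+277)/457⌋ − ⌊(42·170+277)/457⌋ = ⌊7587/457⌋ − ⌊7417/457⌋ = 16 − 16 = 0
n=43: ⌊(44·170+277)/457⌋ − ⌊(43·170+277)/457⌋ = ⌊7757/457⌋ − ⌊7587/457⌋ = 16 − 16 = 0
n=44: ⌊(45·170+277)/457⌋ − ⌊(44·170+277)/457⌋ = ⌊7927/457⌋ − ⌊7757/457⌋ = 17 − 16 = 1
n=45: ⌊(46·170+277)/457⌋ − ⌊(45·170+277)/457⌋ = ⌊8097/457⌋ − ⌊7927/457⌋ = 17 − 17 = 0
n=46: ⌊(47·170+277)/457⌋ − ⌊(46·170+277)/457⌋ = ⌊8267/457⌋ − ⌊8097/457⌋ = 18 − 17 = 1
n=47: ⌊(48·170+277)/457⌋ − ⌊(47·170+277)/457⌋ = ⌊8437/457⌋ − ⌊8267/457⌋ = 18 − 18 = 0
n=48: ⌊(49·170+277)/457⌋ − ⌊(48·170+277)/457⌋ = ⌊8607/457⌋ − ⌊8437/457⌋ = 18 − 18 = 0
n=49: ⌊(50·170+277)/457⌋ − ⌊(49·170+277)/457⌋ = ⌊8777/457⌋ − ⌊8607/457⌋ = 19 − 18 = 1
n=50: ⌊(51·170+277)/457⌋ − ⌊(50·170+277)/457⌋ = ⌊8947/457⌋ − ⌊8777/457⌋ = 19 − 19 = 0
n=51: ⌊(52·170+277)/457⌋ − ⌊(51·170+277)/457⌋ = ⌊9117/457⌋ − ⌊8947/457⌋ = 19 − 19 = 0
n=52: ⌊(53·170+277)/457⌋ − ⌊(52·170+277)/457⌋ = ⌊9287/457⌋ − ⌊9117/457⌋ = 20 − 19 = 1
n=53: ⌊(54·170+277)/457⌋ − ⌊(53·170+277)/457⌋ = ⌊9457/457⌋ − ⌊9287/457⌋ = 20 − 20 = 0
n=54: ⌊(55·170+277)/457⌋ − ⌊(54·170+277)/457⌋ = ⌊9627/457⌋ − ⌊9457/457⌋ = 21 − 20 = 1
n=55: ⌊(56·170+277)/457⌋ − ⌊(55·170+277)/457⌋ = ⌊9797/457⌋ − ⌊9627/457⌋ = 21 − 21 = 0
n=56: ⌊(57·170+277)/457⌋ − ⌊(56·170+277)/457⌋ = ⌊9967/457⌋ − ⌊9797/457⌋ = 21 − 21 = 0
n=57: ⌊(58·170+277)/457⌋ − ⌊(57·170+277)/457⌋ = ⌊10137/457⌋ − ⌊9967/457⌋ = 22 − 21 = 1
n=58: ⌊(59·170+277)/457⌋ − ⌊(58·170+277)/457⌋ = ⌊10307/457⌋ − ⌊10137/457⌋ = 22 − 22 = 0
n=59: ⌊(60·170+277)/457⌋ − ⌊(59·170+277)/457⌋ = ⌊10477/457⌋ − ⌊10307/457⌋ = 22 − 22 = 0
n=60: ⌊(61·170+277)/457⌋ − ⌊(60·170+277)/457⌋ = ⌊10647/457⌋ − ⌊10477/457⌋ = 23 − 22 = 1
n=61: ⌊(62·170+277)/457⌋ − ⌊(61·170+277)/457⌋ = ⌊10817/457⌋ − ⌊10647/457⌋ = 23 − 23 = 0
n=62: ⌊(63·170+277)/457⌋ − ⌊(62·170+277)/457⌋ = ⌊10987/457⌋ − ⌊10817/457⌋ = 24 − 23 = 1
n=63: ⌊(64·170+277)/457⌋ − ⌊(63·170+277)/457⌋ = ⌊11157/457⌋ − ⌊10987/457⌋ = 24 − 24 = 0
n=64: ⌊(65·170+277)/457⌋ − ⌊(64·170+277)/457⌋ = ⌊11327/457⌋ − ⌊11157/457⌋ = 24 − 24 = 0
n=65: ⌊(66·170+277)/457⌋ − ⌊(65·170+277)/457⌋ = ⌊11497/457⌋ − ⌊11327/457⌋ = 25 − 24 = 1
n=66: ⌊(67·170+277)/457⌋ − ⌊(66·170+277)/457⌋ = ⌊11667/457⌋ − ⌊11497/457⌋ = 25 − 25 = 0
n=67: ⌊(68·170+277)/457⌋ − ⌊(67·170+277)/457⌋ = ⌊11837/457⌋ − ⌊11667/457⌋ = 25 − 25 = 0
n=68: ⌊(69·170+277)/457⌋ − ⌊(68·170+277)/457⌋ = ⌊12007/457⌋ − ⌊11837/457⌋ = 26 − 25 = 1
n=69: ⌊(70·170+277)/457⌋ − ⌊(69·170+277)/457⌋ = ⌊12177/457⌋ − ⌊12007/457⌋ = 26 − 26 = 0
n=70: ⌊(71·170+277)/457⌋ − ⌊(70·170+277)/457⌋ = ⌊12347/457⌋ − ⌊12177/457⌋ = 27 − 26 = 1
n=71: ⌊(72·170+277)/457⌋ − ⌊(71·170+277)/457⌋ = ⌊12517/457⌋ − ⌊12347/457⌋ = 27 − 27 = 0
n=72: ⌊(73·170+277)/457⌋ − ⌊(72·170+277)/457⌋ = ⌊12687/457⌋ − ⌊12517/457⌋ = 27 − 27 = 0
n=73: ⌊(74·170+277)/457⌋ − ⌊(73·170+277)/457⌋ = ⌊12857/457⌋ − ⌊12687/457⌋ = 28 − 27 = 1
n=74: ⌊(75·170+277)/457⌋ − ⌊(74·170+277)/457⌋ = ⌊13027/457⌋ − ⌊12857/457⌋ = 28 − 28 = 0
n=75: ⌊(76·170+277)/457⌋ − ⌊(75·170+277)/457⌋ = ⌊13197/457⌋ − ⌊13027/457⌋ = 28 − 28 = 0
n=76: ⌊(77·170+277)/457⌋ − ⌊(76·170+277)/457⌋ = ⌊13367/457⌋ − ⌊13197/457⌋ = 29 − 28 = 1
n=77: ⌊(78·170+277)/457⌋ − ⌊(77·170+277)/457⌋ = ⌊13537/457⌋ − ⌊13367/457⌋ = 29 − 29 = 0
n=78: ⌊(79·170+277)/457⌋ − ⌊(78·170+277)/457⌋ = ⌊13707/457⌋ − ⌊13537/457⌋ = 29 − 29 = 0
n=79: ⌊(80·170+277)/457⌋ − ⌊(79·170+277)/457⌋ = ⌊13877/457⌋ − ⌊13707/457⌋ = 30 − 29 = 1
n=80: ⌊(81·170+277)/457⌋ − ⌊(80·170+277)/457⌋ = ⌊14047/457⌋ − ⌊13877/457⌋ = 30 − 30 = 0
n=81: ⌊(82·170+277)/457⌋ − ⌊(81·170+277)/457⌋ = ⌊14217/457⌋ − ⌊14047/457⌋ = 31 − 30 = 1
n=82: ⌊(83·170+277)/457⌋ − ⌊(82·170+277)/457⌋ = ⌊14387/457⌋ − ⌊14217/457⌋ = 31 − 31 = 0
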